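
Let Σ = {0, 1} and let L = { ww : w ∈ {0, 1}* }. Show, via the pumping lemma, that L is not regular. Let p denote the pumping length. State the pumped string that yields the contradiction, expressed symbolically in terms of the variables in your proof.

Assume L is regular; let p be its pumping constant.
Take w = 0^p 1^p 0^p 1^p = uu where u = 0^p1^p; then w ∈ L and |w| = 4p ≥ p.
Write w = xyz as guaranteed by the lemma, with |xy| ≤ p and y is nonempty.
The first p characters of w are 0's, so xy (and hence y) consists only of 0's. Write y = 0^k, 1 ≤ k ≤ p.
Pump with i = 2: xy^2z = 0^{p+k} 1^p 0^p 1^p, of length 4p+k. Suppose this equals vv. The string starts with 0 and ends with 1, so v does too; thus the boundary between the two copies of v is a 1→0 transition. There is exactly one such transition, at position 2p+k, so |v| = 2p+k and |vv| = 4p+2k ≠ 4p+k since k ≥ 1. So xy^2z ∉ L.
This is a contradiction; hence L is not regular.

0^{p+k} 1^p 0^p 1^p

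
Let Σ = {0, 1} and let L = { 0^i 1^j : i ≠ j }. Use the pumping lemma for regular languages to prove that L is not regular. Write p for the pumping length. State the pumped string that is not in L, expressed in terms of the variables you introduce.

0^{p+p!} 1^{p+p!}

Toward a contradiction, assume L is regular with pumping length p.
Choose w = 0^p 1^{p+p!}. Since p ≠ p+p!, w ∈ L; and |w| ≥ p.
By the pumping lemma, w = xyz with |xy| ≤ p and |y| > 0.
Since the first p symbols of w are all 0's and |xy| ≤ p, y lies entirely in the leading 0-block: y = 0^k for some k with 1 ≤ k ≤ p.
Since 1 ≤ k ≤ p, k divides p!; set t = 1 + p!/k. Then xy^t z has p + (p!/k)·k = p + p! copies of 0. Now the 0-count equals the 1-count, so i ≠ j fails. So xy^t z = 0^{p+p!} 1^{p+p!} ∉ L.
This is a contradiction; hence L is not regular.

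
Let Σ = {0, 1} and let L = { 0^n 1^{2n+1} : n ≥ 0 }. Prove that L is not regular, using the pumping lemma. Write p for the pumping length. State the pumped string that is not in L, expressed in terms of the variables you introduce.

0^{p+k} 1^{2p+1}

Assume L is regular. Let p be the pumping length given by the pumping lemma.
Choose w = 0^p 1^{2p+1}, which is in L with |w| = 3p+1 ≥ p.
The pumping lemma gives a decomposition w = xyz where |xy| ≤ p and y is nonempty.
The first p characters of w are 0's, so xy (and hence y) consists only of 0's. Write y = 0^k, 1 ≤ k ≤ p.
Pump with i = 2: xy^2z = 0^{p+k} 1^{2p+1}. For this to lie in L we would need 2p+1 = 2(p+k)+1, which forces k = 0. But k ≥ 1, so xy^2z ∉ L.
Contradiction. Therefore L is not regular.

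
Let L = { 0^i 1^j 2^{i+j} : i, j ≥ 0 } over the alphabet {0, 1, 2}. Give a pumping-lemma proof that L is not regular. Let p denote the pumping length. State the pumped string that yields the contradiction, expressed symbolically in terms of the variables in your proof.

Suppose for contradiction that L is regular, and let p be the pumping length.
Take w = 0^p 1^p 2^{2p} ∈ L (with i=j=p, i+j=2p), |w| = 4p ≥ p.
By the pumping lemma, w = xyz with |xy| ≤ p and y is nonempty.
The first p characters of w are 0's, so xy (and hence y) consists only of 0's. Write y = 0^k, 1 ≤ k ≤ p.
Consider xy^2z = 0^{p+k} 1^p 2^{2p}. Now the 0- and 1-counts sum to 2p+k, but the 2-count is 2p ≠ 2p+k. So xy^2z ∉ L.
This is a contradiction; hence L is not regular.

0^{p+k} 1^p 2^{2p}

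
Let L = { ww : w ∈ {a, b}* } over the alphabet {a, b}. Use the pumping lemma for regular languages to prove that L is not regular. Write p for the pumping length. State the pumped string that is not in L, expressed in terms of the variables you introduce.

a^{p+k} b^p a^p b^p

Assume L is regular; let p be its pumping constant.
Take w = a^p b^p a^p b^p = uu where u = a^pb^p; then w ∈ L and |w| = 4p ≥ p.
By the pumping lemma, w = xyz with |xy| ≤ p and |y| ≥ 1.
Since the first p symbols of w are all a's and |xy| ≤ p, y lies entirely in the leading a-block: y = a^k for some k with 1 ≤ k ≤ p.
Pump with i = 2: xy^2z = a^{p+k} b^p a^p b^p, of length 4p+k. Suppose this equals vv. The string starts with a and ends with b, so v does too; thus the boundary between the two copies of v is a b→a transition. There is exactly one such transition, at position 2p+k, so |v| = 2p+k and |vv| = 4p+2k ≠ 4p+k since k ≥ 1. So xy^2z ∉ L.
Contradiction. Therefore L is not regular.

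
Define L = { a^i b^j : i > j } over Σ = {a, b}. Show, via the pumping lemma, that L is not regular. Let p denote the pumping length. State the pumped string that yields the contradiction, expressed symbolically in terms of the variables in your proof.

Assume L is regular. Let p be the pumping length given by the pumping lemma.
Choose w = a^{p+1} b^p ∈ L, with |w| = 2p+1 ≥ p.
By the pumping lemma, w = xyz with |xy| ≤ p and |y| ≥ 1.
Since the first p symbols of w are all a's and |xy| ≤ p, y lies entirely in the leading a-block: y = a^k for some k with 1 ≤ k ≤ p.
Consider xy^0z = xz = a^{p+1-k} b^p. Since k ≥ 1, the a-count p+1-k is at most p, so i > j fails; thus xz ∉ L.
This contradicts the pumping lemma, so L is not regular.

a^{p+1-k} b^p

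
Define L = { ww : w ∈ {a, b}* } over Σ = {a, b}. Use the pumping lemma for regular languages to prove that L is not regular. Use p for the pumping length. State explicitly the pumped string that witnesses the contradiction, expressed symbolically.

Toward a contradiction, assume L is regular with pumping length p.
Take w = a^p b^p a^p b^p = uu where u = a^pb^p; then w ∈ L and |w| = 4p ≥ p.
Write w = xyz as guaranteed by the lemma, with |xy| ≤ p and |y| > 0.
Because |xy| ≤ p and w begins with p copies of a, we have y = a^k with 1 ≤ k ≤ p.
Pump with i = 2: xy^2z = a^{p+k} b^p a^p b^p, of length 4p+k. Suppose this equals vv. The string starts with a and ends with b, so v does too; thus the boundary between the two copies of v is a b→a transition. There is exactly one such transition, at position 2p+k, so |v| = 2p+k and |vv| = 4p+2k ≠ 4p+k since k ≥ 1. So xy^2z ∉ L.
Contradiction. Therefore L is not regular.

a^{p+k} b^p a^p b^p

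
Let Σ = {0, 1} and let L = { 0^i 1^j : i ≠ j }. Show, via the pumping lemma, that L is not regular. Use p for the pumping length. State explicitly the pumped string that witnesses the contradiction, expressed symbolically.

Suppose for contradiction that L is regular, and let p be the pumping length.
Choose w = 0^p 1^{p+p!}. Since p ≠ p+p!, w ∈ L; and |w| ≥ p.
Write w = xyz as guaranteed by the lemma, with |xy| ≤ p and |y| > 0.
Because |xy| ≤ p and w begins with p copies of 0, we have y = 0^k with 1 ≤ k ≤ p.
Since 1 ≤ k ≤ p, k divides p!; set t = 1 + p!/k. Then xy^t z has p + (p!/k)·k = p + p! copies of 0. Now the 0-count equals the 1-count, so i ≠ j fails. So xy^t z = 0^{p+p!} 1^{p+p!} ∉ L.
This contradicts the pumping lemma, so L is not regular.

0^{p+p!} 1^{p+p!}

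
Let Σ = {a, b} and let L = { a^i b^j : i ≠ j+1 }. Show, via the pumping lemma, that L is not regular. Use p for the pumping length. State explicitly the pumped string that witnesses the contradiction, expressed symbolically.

a^{p+p!} b^{p+p!-1}

Toward a contradiction, assume L is regular with pumping length p.
Choose w = a^p b^{p+p!-1}. Since p ≠ (p+p!-1)+1 = p+p!, w ∈ L; and |w| ≥ p.
By the pumping lemma, w = xyz with |xy| ≤ p and |y| > 0.
Since the first p symbols of w are all a's and |xy| ≤ p, y lies entirely in the leading a-block: y = a^k for some k with 1 ≤ k ≤ p.
Since 1 ≤ k ≤ p, k divides p!; set t = 1 + p!/k. Then xy^t z has p + (p!/k)·k = p + p! copies of a. Now the a-count is p+p! and (b-count)+1 = (p+p!-1)+1 = p+p!, so i ≠ j+1 fails. So xy^t z = a^{p+p!} b^{p+p!-1} ∉ L.
Contradiction. Therefore L is not regular.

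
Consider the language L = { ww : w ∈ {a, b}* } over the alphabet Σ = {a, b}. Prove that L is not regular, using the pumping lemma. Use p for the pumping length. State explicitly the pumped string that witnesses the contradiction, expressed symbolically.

a^{p+k} b^p a^p b^p

Assume L is regular; let p be its pumping constant.
Take w = a^p b^p a^p b^p = uu where u = a^pb^p; then w ∈ L and |w| = 4p ≥ p.
The pumping lemma gives a decomposition w = xyz where |xy| ≤ p and |y| > 0.
Because |xy| ≤ p and w begins with p copies of a, we have y = a^k with 1 ≤ k ≤ p.
Pump with i = 2: xy^2z = a^{p+k} b^p a^p b^p, of length 4p+k. Suppose this equals vv. The string starts with a and ends with b, so v does too; thus the boundary between the two copies of v is a b→a transition. There is exactly one such transition, at position 2p+k, so |v| = 2p+k and |vv| = 4p+2k ≠ 4p+k since k ≥ 1. So xy^2z ∉ L.
This contradicts the pumping lemma, so L is not regular.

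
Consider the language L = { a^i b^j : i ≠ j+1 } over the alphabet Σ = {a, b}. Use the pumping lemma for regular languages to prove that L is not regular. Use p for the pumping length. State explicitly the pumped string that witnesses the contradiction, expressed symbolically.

a^{p+p!} b^{p+p!-1}

Toward a contradiction, assume L is regular with pumping length p.
Choose w = a^p b^{p+p!-1}. Since p ≠ (p+p!-1)+1 = p+p!, w ∈ L; and |w| ≥ p.
The pumping lemma gives a decomposition w = xyz where |xy| ≤ p and |y| ≥ 1.
The first p characters of w are a's, so xy (and hence y) consists only of a's. Write y = a^k, 1 ≤ k ≤ p.
Since 1 ≤ k ≤ p, k divides p!; set t = 1 + p!/k. Then xy^t z has p + (p!/k)·k = p + p! copies of a. Now the a-count is p+p! and (b-count)+1 = (p+p!-1)+1 = p+p!, so i ≠ j+1 fails. So xy^t z = a^{p+p!} b^{p+p!-1} ∉ L.
This contradicts the pumping lemma, so L is not regular.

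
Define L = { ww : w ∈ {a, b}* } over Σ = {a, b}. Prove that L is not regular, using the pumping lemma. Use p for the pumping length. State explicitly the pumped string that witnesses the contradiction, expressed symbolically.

Suppose for contradiction that L is regular, and let p be the pumping length.
Take w = a^p b^p a^p b^p = uu where u = a^pb^p; then w ∈ L and |w| = 4p ≥ p.
The pumping lemma gives a decomposition w = xyz where |xy| ≤ p and |y| ≥ 1.
Since the first p symbols of w are all a's and |xy| ≤ p, y lies entirely in the leading a-block: y = a^k for some k with 1 ≤ k ≤ p.
Pump with i = 2: xy^2z = a^{p+k} b^p a^p b^p, of length 4p+k. Suppose this equals vv. The string starts with a and ends with b, so v does too; thus the boundary between the two copies of v is a b→a transition. There is exactly one such transition, at position 2p+k, so |v| = 2p+k and |vv| = 4p+2k ≠ 4p+k since k ≥ 1. So xy^2z ∉ L.
This contradicts the pumping lemma, so L is not regular.

a^{p+k} b^p a^p b^p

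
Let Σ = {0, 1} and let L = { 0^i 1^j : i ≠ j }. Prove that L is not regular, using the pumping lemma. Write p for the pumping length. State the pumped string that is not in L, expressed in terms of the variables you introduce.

0^{p+p!} 1^{p+p!}

Assume L is regular; let p be its pumping constant.
Choose w = 0^p 1^{p+p!}. Since p ≠ p+p!, w ∈ L; and |w| ≥ p.
Write w = xyz as guaranteed by the lemma, with |xy| ≤ p and |y| ≥ 1.
Because |xy| ≤ p and w begins with p copies of 0, we have y = 0^k with 1 ≤ k ≤ p.
Since 1 ≤ k ≤ p, k divides p!; set t = 1 + p!/k. Then xy^t z has p + (p!/k)·k = p + p! copies of 0. Now the 0-count equals the 1-count, so i ≠ j fails. So xy^t z = 0^{p+p!} 1^{p+p!} ∉ L.
This is a contradiction; hence L is not regular.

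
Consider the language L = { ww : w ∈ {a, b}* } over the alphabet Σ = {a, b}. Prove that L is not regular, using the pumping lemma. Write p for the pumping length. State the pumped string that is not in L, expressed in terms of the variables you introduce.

a^{p+k} b^p a^p b^p

Toward a contradiction, assume L is regular with pumping length p.
Take w = a^p b^p a^p b^p = uu where u = a^pb^p; then w ∈ L and |w| = 4p ≥ p.
Write w = xyz as guaranteed by the lemma, with |xy| ≤ p and y is nonempty.
The first p characters of w are a's, so xy (and hence y) consists only of a's. Write y = a^k, 1 ≤ k ≤ p.
Pump with i = 2: xy^2z = a^{p+k} b^p a^p b^p, of length 4p+k. Suppose this equals vv. The string starts with a and ends with b, so v does too; thus the boundary between the two copies of v is a b→a transition. There is exactly one such transition, at position 2p+k, so |v| = 2p+k and |vv| = 4p+2k ≠ 4p+k since k ≥ 1. So xy^2z ∉ L.
This is a contradiction; hence L is not regular.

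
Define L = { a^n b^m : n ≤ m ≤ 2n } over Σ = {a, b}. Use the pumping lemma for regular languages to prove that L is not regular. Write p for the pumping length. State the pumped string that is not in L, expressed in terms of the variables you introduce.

a^{p+k} b^p

Assume L is regular; let p be its pumping constant.
Take w = a^p b^p ∈ L (since p ≤ p ≤ 2p), with |w| = 2p ≥ p.
By the pumping lemma, w = xyz with |xy| ≤ p and |y| ≥ 1.
Since the first p symbols of w are all a's and |xy| ≤ p, y lies entirely in the leading a-block: y = a^k for some k with 1 ≤ k ≤ p.
Pump with i = 2: xy^2z = a^{p+k} b^p. Now n = p+k > p = m, so the condition n ≤ m fails. Thus xy^2z ∉ L.
This is a contradiction; hence L is not regular.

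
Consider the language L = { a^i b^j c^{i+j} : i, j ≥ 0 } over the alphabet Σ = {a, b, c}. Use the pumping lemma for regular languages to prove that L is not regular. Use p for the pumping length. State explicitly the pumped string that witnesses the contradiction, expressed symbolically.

a^{p+k} b^p c^{2p}

Assume L is regular. Let p be the pumping length given by the pumping lemma.
Take w = a^p b^p c^{2p} ∈ L (with i=j=p, i+j=2p), |w| = 4p ≥ p.
Write w = xyz as guaranteed by the lemma, with |xy| ≤ p and y is nonempty.
The first p characters of w are a's, so xy (and hence y) consists only of a's. Write y = a^k, 1 ≤ k ≤ p.
Consider xy^2z = a^{p+k} b^p c^{2p}. Now the a- and b-counts sum to 2p+k, but the c-count is 2p ≠ 2p+k. So xy^2z ∉ L.
This contradicts the pumping lemma, so L is not regular.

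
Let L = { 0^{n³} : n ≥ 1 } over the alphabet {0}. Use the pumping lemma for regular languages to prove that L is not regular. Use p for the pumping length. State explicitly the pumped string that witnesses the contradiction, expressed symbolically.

0^{p³+k}

Assume L is regular. Let p be the pumping length given by the pumping lemma.
Take w = 0^{p³} ∈ L with |w| = p³ ≥ p.
The pumping lemma gives a decomposition w = xyz where |xy| ≤ p and |y| > 0.
Then y = 0^k for some k with 1 ≤ k ≤ p.
Pump with i = 2: xy^2z = 0^{p³+k}. Since 1 ≤ k ≤ p, p³ < p³+k ≤ p³+p < p³+3p²+3p+1 = (p+1)³, so p³+k is not a perfect cube. So xy^2z ∉ L.
This is a contradiction; hence L is not regular.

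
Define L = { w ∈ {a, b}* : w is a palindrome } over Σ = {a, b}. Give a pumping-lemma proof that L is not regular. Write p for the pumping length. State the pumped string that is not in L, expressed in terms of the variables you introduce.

a^{p+k} b a^p

Assume L is regular. Let p be the pumping length given by the pumping lemma.
Take w = a^p b a^p, a palindrome of length 2p+1 ≥ p.
Write w = xyz as guaranteed by the lemma, with |xy| ≤ p and y is nonempty.
Since the first p symbols of w are all a's and |xy| ≤ p, y lies entirely in the leading a-block: y = a^k for some k with 1 ≤ k ≤ p.
Pump with i = 2: xy^2z = a^{p+k} b a^p. Its reverse is a^p b a^{p+k}, which differs from xy^2z since k ≥ 1. So xy^2z is not a palindrome and xy^2z ∉ L.
Contradiction. Therefore L is not regular.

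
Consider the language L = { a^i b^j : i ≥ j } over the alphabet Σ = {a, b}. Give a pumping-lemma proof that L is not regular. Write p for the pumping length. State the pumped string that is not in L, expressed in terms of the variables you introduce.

Suppose for contradiction that L is regular, and let p be the pumping length.
Choose w = a^p b^p ∈ L, with |w| = 2p ≥ p.
The pumping lemma gives a decomposition w = xyz where |xy| ≤ p and |y| ≥ 1.
Since the first p symbols of w are all a's and |xy| ≤ p, y lies entirely in the leading a-block: y = a^k for some k with 1 ≤ k ≤ p.
Consider xy^0z = xz = a^{p-k} b^p. Since k ≥ 1, the a-count p-k is less than p, so i ≥ j fails; thus xz ∉ L.
This is a contradiction; hence L is not regular.

a^{p-k} b^p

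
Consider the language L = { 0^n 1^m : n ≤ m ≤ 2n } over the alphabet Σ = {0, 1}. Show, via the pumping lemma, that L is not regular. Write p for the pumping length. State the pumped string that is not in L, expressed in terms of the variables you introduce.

Suppose for contradiction that L is regular, and let p be the pumping length.
Take w = 0^p 1^p ∈ L (since p ≤ p ≤ 2p), with |w| = 2p ≥ p.
By the pumping lemma, w = xyz with |xy| ≤ p and y is nonempty.
Because |xy| ≤ p and w begins with p copies of 0, we have y = 0^k with 1 ≤ k ≤ p.
Pump with i = 2: xy^2z = 0^{p+k} 1^p. Now n = p+k > p = m, so the condition n ≤ m fails. Thus xy^2z ∉ L.
Contradiction. Therefore L is not regular.

0^{p+k} 1^p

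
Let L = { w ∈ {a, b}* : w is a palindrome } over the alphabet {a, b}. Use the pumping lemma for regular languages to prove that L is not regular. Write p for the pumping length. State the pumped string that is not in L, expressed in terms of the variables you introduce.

a^{p+k} b a^p

Suppose for contradiction that L is regular, and let p be the pumping length.
Take w = a^p b a^p, a palindrome of length 2p+1 ≥ p.
The pumping lemma gives a decomposition w = xyz where |xy| ≤ p and y is nonempty.
Because |xy| ≤ p and w begins with p copies of a, we have y = a^k with 1 ≤ k ≤ p.
Pump with i = 2: xy^2z = a^{p+k} b a^p. Its reverse is a^p b a^{p+k}, which differs from xy^2z since k ≥ 1. So xy^2z is not a palindrome and xy^2z ∉ L.
This is a contradiction; hence L is not regular.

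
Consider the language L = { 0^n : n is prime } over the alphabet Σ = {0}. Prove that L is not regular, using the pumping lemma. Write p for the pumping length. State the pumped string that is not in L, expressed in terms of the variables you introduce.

0^{q(1+k)}

Suppose for contradiction that L is regular, and let p be the pumping length.
Let q be a prime with q ≥ p+2 (infinitely many primes exist), and take w = 0^q ∈ L with |w| = q ≥ p.
By the pumping lemma, w = xyz with |xy| ≤ p and |y| > 0.
Then y = 0^k for some k with 1 ≤ k ≤ p.
Since 1 ≤ k ≤ p, |xz| = q-k. Pump with i = q+1: |xy^{q+1}z| = (q-k)+(q+1)k = q+qk = q(1+k), which is composite (both factors ≥ 2). So xy^{q+1}z = 0^{q(1+k)} ∉ L.
This contradicts the pumping lemma, so L is not regular.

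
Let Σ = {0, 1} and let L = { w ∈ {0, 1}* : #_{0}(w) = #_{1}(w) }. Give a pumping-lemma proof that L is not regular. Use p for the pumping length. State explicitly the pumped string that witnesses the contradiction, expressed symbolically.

Suppose for contradiction that L is regular, and let p be the pumping length.
Choose w = 0^p 1^p ∈ L with |w| = 2p ≥ p.
Write w = xyz as guaranteed by the lemma, with |xy| ≤ p and |y| > 0.
Since the first p symbols of w are all 0's and |xy| ≤ p, y lies entirely in the leading 0-block: y = 0^k for some k with 1 ≤ k ≤ p.
Pump with i = 2: xy^2z = 0^{p+k} 1^p has p+k occurrences of 0 but only p of 1. Since k ≥ 1 the counts differ, so xy^2z ∉ L.
This contradicts the pumping lemma, so L is not regular.

0^{p+k} 1^p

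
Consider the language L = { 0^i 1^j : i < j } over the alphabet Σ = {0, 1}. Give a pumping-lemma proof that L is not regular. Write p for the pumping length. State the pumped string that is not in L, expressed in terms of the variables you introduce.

Assume L is regular; let p be its pumping constant.
Choose w = 0^p 1^{p+1} ∈ L, with |w| = 2p+1 ≥ p.
Write w = xyz as guaranteed by the lemma, with |xy| ≤ p and |y| > 0.
The first p characters of w are 0's, so xy (and hence y) consists only of 0's. Write y = 0^k, 1 ≤ k ≤ p.
Consider xy^2z = 0^{p+k} 1^{p+1}. Since k ≥ 1, the 0-count p+k is at least p+1, so i < j fails; thus xy^2z ∉ L.
This contradicts the pumping lemma, so L is not regular.

0^{p+k} 1^{p+1}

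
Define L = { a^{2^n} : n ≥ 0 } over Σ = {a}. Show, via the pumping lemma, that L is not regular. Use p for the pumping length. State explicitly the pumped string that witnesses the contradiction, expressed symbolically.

a^{2^p+k}

Toward a contradiction, assume L is regular with pumping length p.
Take w = a^{2^p} ∈ L with |w| = 2^p ≥ p.
By the pumping lemma, w = xyz with |xy| ≤ p and |y| ≥ 1.
Then y = a^k for some k with 1 ≤ k ≤ p.
Pump with i = 2: xy^2z = a^{2^p+k}. Since 1 ≤ k ≤ p < 2^p, we have 2^p < 2^p+k < 2^{p+1}, so 2^p+k is not a power of 2. So xy^2z ∉ L.
Contradiction. Therefore L is not regular.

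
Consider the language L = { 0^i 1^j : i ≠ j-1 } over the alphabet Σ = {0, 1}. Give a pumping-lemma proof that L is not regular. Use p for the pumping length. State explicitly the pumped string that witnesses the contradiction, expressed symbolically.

Assume L is regular; let p be its pumping constant.
Choose w = 0^p 1^{p+p!+1}. Since p ≠ (p+p!+1)-1 = p+p!, w ∈ L; and |w| ≥ p.
The pumping lemma gives a decomposition w = xyz where |xy| ≤ p and y is nonempty.
Because |xy| ≤ p and w begins with p copies of 0, we have y = 0^k with 1 ≤ k ≤ p.
Since 1 ≤ k ≤ p, k divides p!; set t = 1 + p!/k. Then xy^t z has p + (p!/k)·k = p + p! copies of 0. Now the 0-count is p+p! and (1-count)-1 = (p+p!+1)-1 = p+p!, so i ≠ j-1 fails. So xy^t z = 0^{p+p!} 1^{p+p!+1} ∉ L.
Contradiction. Therefore L is not regular.

0^{p+p!} 1^{p+p!+1}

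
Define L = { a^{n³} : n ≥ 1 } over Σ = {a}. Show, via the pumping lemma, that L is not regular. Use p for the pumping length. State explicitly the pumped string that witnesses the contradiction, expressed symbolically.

a^{p³+k}

Assume L is regular; let p be its pumping constant.
Take w = a^{p³} ∈ L with |w| = p³ ≥ p.
Write w = xyz as guaranteed by the lemma, with |xy| ≤ p and |y| ≥ 1.
Then y = a^k for some k with 1 ≤ k ≤ p.
Pump with i = 2: xy^2z = a^{p³+k}. Since 1 ≤ k ≤ p, p³ < p³+k ≤ p³+p < p³+3p²+3p+1 = (p+1)³, so p³+k is not a perfect cube. So xy^2z ∉ L.
This is a contradiction; hence L is not regular.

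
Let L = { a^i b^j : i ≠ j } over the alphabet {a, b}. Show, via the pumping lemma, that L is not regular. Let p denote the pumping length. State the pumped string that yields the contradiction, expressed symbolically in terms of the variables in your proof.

a^{p+p!} b^{p+p!}

Assume L is regular; let p be its pumping constant.
Choose w = a^p b^{p+p!}. Since p ≠ p+p!, w ∈ L; and |w| ≥ p.
By the pumping lemma, w = xyz with |xy| ≤ p and y is nonempty.
Since the first p symbols of w are all a's and |xy| ≤ p, y lies entirely in the leading a-block: y = a^k for some k with 1 ≤ k ≤ p.
Since 1 ≤ k ≤ p, k divides p!; set t = 1 + p!/k. Then xy^t z has p + (p!/k)·k = p + p! copies of a. Now the a-count equals the b-count, so i ≠ j fails. So xy^t z = a^{p+p!} b^{p+p!} ∉ L.
This is a contradiction; hence L is not regular.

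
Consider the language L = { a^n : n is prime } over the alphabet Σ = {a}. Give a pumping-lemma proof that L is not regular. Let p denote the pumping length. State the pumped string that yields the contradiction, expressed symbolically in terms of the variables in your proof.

Assume L is regular; let p be its pumping constant.
Let q be a prime with q ≥ p+2 (infinitely many primes exist), and take w = a^q ∈ L with |w| = q ≥ p.
The pumping lemma gives a decomposition w = xyz where |xy| ≤ p and y is nonempty.
Then y = a^k for some k with 1 ≤ k ≤ p.
Since 1 ≤ k ≤ p, |xz| = q-k. Pump with i = q+1: |xy^{q+1}z| = (q-k)+(q+1)k = q+qk = q(1+k), which is composite (both factors ≥ 2). So xy^{q+1}z = a^{q(1+k)} ∉ L.
This is a contradiction; hence L is not regular.

a^{q(1+k)}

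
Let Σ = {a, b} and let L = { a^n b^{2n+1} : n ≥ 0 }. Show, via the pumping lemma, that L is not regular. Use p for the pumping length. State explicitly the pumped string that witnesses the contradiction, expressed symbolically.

a^{p+k} b^{2p+1}

Toward a contradiction, assume L is regular with pumping length p.
Let w = a^p b^{2p+1} ∈ L; note |w| = 3p+1 ≥ p.
Write w = xyz as guaranteed by the lemma, with |xy| ≤ p and y is nonempty.
Since the first p symbols of w are all a's and |xy| ≤ p, y lies entirely in the leading a-block: y = a^k for some k with 1 ≤ k ≤ p.
Pump with i = 2: xy^2z = a^{p+k} b^{2p+1}. For this to lie in L we would need 2p+1 = 2(p+k)+1, which forces k = 0. But k ≥ 1, so xy^2z ∉ L.
Contradiction. Therefore L is not regular.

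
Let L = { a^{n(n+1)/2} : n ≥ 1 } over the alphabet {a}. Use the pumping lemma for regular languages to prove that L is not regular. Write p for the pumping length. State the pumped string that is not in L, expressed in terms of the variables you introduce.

Assume L is regular; let p be its pumping constant.
Take w = a^{p(p+1)/2} ∈ L with |w| = p(p+1)/2 ≥ p.
Write w = xyz as guaranteed by the lemma, with |xy| ≤ p and y is nonempty.
Then y = a^k for some k with 1 ≤ k ≤ p.
Pump with i = 2: xy^2z = a^{p(p+1)/2+k}. Since 1 ≤ k ≤ p, p(p+1)/2 < p(p+1)/2+k ≤ p(p+1)/2+p < (p+1)(p+2)/2, so p(p+1)/2+k is strictly between consecutive triangular numbers. So xy^2z ∉ L.
This is a contradiction; hence L is not regular.

a^{p(p+1)/2+k}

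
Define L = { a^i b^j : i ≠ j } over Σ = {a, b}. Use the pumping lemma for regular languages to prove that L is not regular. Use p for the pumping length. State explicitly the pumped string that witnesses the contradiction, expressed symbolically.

Toward a contradiction, assume L is regular with pumping length p.
Choose w = a^p b^{p+p!}. Since p ≠ p+p!, w ∈ L; and |w| ≥ p.
The pumping lemma gives a decomposition w = xyz where |xy| ≤ p and |y| ≥ 1.
Since the first p symbols of w are all a's and |xy| ≤ p, y lies entirely in the leading a-block: y = a^k for some k with 1 ≤ k ≤ p.
Since 1 ≤ k ≤ p, k divides p!; set t = 1 + p!/k. Then xy^t z has p + (p!/k)·k = p + p! copies of a. Now the a-count equals the b-count, so i ≠ j fails. So xy^t z = a^{p+p!} b^{p+p!} ∉ L.
This is a contradiction; hence L is not regular.

a^{p+p!} b^{p+p!}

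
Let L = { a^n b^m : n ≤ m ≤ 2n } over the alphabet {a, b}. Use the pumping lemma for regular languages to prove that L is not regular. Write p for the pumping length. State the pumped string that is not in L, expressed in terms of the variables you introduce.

Assume L is regular. Let p be the pumping length given by the pumping lemma.
Take w = a^p b^p ∈ L (since p ≤ p ≤ 2p), with |w| = 2p ≥ p.
By the pumping lemma, w = xyz with |xy| ≤ p and |y| > 0.
The first p characters of w are a's, so xy (and hence y) consists only of a's. Write y = a^k, 1 ≤ k ≤ p.
Pump with i = 2: xy^2z = a^{p+k} b^p. Now n = p+k > p = m, so the condition n ≤ m fails. Thus xy^2z ∉ L.
This is a contradiction; hence L is not regular.

a^{p+k} b^p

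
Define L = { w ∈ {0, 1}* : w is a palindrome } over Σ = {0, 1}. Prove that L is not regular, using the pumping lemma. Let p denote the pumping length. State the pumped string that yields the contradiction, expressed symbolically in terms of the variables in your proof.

0^{p+k} 1 0^p

Toward a contradiction, assume L is regular with pumping length p.
Take w = 0^p 1 0^p, a palindrome of length 2p+1 ≥ p.
By the pumping lemma, w = xyz with |xy| ≤ p and |y| ≥ 1.
The first p characters of w are 0's, so xy (and hence y) consists only of 0's. Write y = 0^k, 1 ≤ k ≤ p.
Pump with i = 2: xy^2z = 0^{p+k} 1 0^p. Its reverse is 0^p 1 0^{p+k}, which differs from xy^2z since k ≥ 1. So xy^2z is not a palindrome and xy^2z ∉ L.
Contradiction. Therefore L is not regular.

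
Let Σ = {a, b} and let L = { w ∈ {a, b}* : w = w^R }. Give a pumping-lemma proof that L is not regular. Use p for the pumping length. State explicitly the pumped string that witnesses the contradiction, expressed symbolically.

a^{p+k} b a^p

Toward a contradiction, assume L is regular with pumping length p.
Take w = a^p b a^p, a palindrome of length 2p+1 ≥ p.
Write w = xyz as guaranteed by the lemma, with |xy| ≤ p and |y| ≥ 1.
The first p characters of w are a's, so xy (and hence y) consists only of a's. Write y = a^k, 1 ≤ k ≤ p.
Pump with i = 2: xy^2z = a^{p+k} b a^p. Its reverse is a^p b a^{p+k}, which differs from xy^2z since k ≥ 1. So xy^2z is not a palindrome and xy^2z ∉ L.
This is a contradiction; hence L is not regular.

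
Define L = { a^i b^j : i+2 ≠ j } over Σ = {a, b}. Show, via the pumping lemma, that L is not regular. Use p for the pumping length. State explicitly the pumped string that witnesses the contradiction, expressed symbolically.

a^{p+p!} b^{p+p!+2}

Suppose for contradiction that L is regular, and let p be the pumping length.
Choose w = a^p b^{p+p!+2}. Since p ≠ (p+p!+2)-2 = p+p!, w ∈ L; and |w| ≥ p.
The pumping lemma gives a decomposition w = xyz where |xy| ≤ p and |y| ≥ 1.
Because |xy| ≤ p and w begins with p copies of a, we have y = a^k with 1 ≤ k ≤ p.
Since 1 ≤ k ≤ p, k divides p!; set t = 1 + p!/k. Then xy^t z has p + (p!/k)·k = p + p! copies of a. Now the a-count is p+p! and (b-count)-2 = (p+p!+2)-2 = p+p!, so i+2 ≠ j fails. So xy^t z = a^{p+p!} b^{p+p!+2} ∉ L.
Contradiction. Therefore L is not regular.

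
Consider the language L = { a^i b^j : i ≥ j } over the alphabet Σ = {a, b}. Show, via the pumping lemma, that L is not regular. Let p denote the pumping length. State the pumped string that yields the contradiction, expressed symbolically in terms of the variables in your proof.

Toward a contradiction, assume L is regular with pumping length p.
Choose w = a^p b^p ∈ L, with |w| = 2p ≥ p.
Write w = xyz as guaranteed by the lemma, with |xy| ≤ p and y is nonempty.
Since the first p symbols of w are all a's and |xy| ≤ p, y lies entirely in the leading a-block: y = a^k for some k with 1 ≤ k ≤ p.
Consider xy^0z = xz = a^{p-k} b^p. Since k ≥ 1, the a-count p-k is less than p, so i ≥ j fails; thus xz ∉ L.
This is a contradiction; hence L is not regular.

a^{p-k} b^p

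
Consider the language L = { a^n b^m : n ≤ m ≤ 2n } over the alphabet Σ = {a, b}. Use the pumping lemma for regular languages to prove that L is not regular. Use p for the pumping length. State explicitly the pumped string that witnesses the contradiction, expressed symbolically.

Assume L is regular; let p be its pumping constant.
Take w = a^p b^p ∈ L (since p ≤ p ≤ 2p), with |w| = 2p ≥ p.
Write w = xyz as guaranteed by the lemma, with |xy| ≤ p and |y| ≥ 1.
Since the first p symbols of w are all a's and |xy| ≤ p, y lies entirely in the leading a-block: y = a^k for some k with 1 ≤ k ≤ p.
Pump with i = 2: xy^2z = a^{p+k} b^p. Now n = p+k > p = m, so the condition n ≤ m fails. Thus xy^2z ∉ L.
This is a contradiction; hence L is not regular.

a^{p+k} b^p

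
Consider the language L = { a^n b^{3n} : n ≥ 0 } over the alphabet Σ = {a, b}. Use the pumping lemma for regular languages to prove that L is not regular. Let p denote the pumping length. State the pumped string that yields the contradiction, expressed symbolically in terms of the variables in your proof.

Assume L is regular; let p be its pumping constant.
Take w = a^p b^{3p}. Then w ∈ L and |w| = 4p ≥ p.
The pumping lemma gives a decomposition w = xyz where |xy| ≤ p and y is nonempty.
Because |xy| ≤ p and w begins with p copies of a, we have y = a^k with 1 ≤ k ≤ p.
Pump with i = 2: xy^2z = a^{p+k} b^{3p}. For this to lie in L we would need 3p = 3(p+k), which forces k = 0. But k ≥ 1, so xy^2z ∉ L.
This is a contradiction; hence L is not regular.

a^{p+k} b^{3p}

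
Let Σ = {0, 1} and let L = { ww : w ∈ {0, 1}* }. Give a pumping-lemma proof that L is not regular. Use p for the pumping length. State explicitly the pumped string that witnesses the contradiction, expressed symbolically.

Assume L is regular; let p be its pumping constant.
Take w = 0^p 1^p 0^p 1^p = uu where u = 0^p1^p; then w ∈ L and |w| = 4p ≥ p.
By the pumping lemma, w = xyz with |xy| ≤ p and |y| ≥ 1.
Because |xy| ≤ p and w begins with p copies of 0, we have y = 0^k with 1 ≤ k ≤ p.
Pump with i = 2: xy^2z = 0^{p+k} 1^p 0^p 1^p, of length 4p+k. Suppose this equals vv. The string starts with 0 and ends with 1, so v does too; thus the boundary between the two copies of v is a 1→0 transition. There is exactly one such transition, at position 2p+k, so |v| = 2p+k and |vv| = 4p+2k ≠ 4p+k since k ≥ 1. So xy^2z ∉ L.
Contradiction. Therefore L is not regular.

0^{p+k} 1^p 0^p 1^p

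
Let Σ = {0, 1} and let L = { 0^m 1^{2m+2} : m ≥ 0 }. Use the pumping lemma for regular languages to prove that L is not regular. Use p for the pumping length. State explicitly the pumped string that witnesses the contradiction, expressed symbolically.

Assume L is regular; let p be its pumping constant.
Choose w = 0^p 1^{2p+2}, which is in L with |w| = 3p+2 ≥ p.
Write w = xyz as guaranteed by the lemma, with |xy| ≤ p and |y| ≥ 1.
Since the first p symbols of w are all 0's and |xy| ≤ p, y lies entirely in the leading 0-block: y = 0^k for some k with 1 ≤ k ≤ p.
Pump with i = 2: xy^2z = 0^{p+k} 1^{2p+2}. For this to lie in L we would need 2p+2 = 2(p+k)+2, which forces k = 0. But k ≥ 1, so xy^2z ∉ L.
This contradicts the pumping lemma, so L is not regular.

0^{p+k} 1^{2p+2}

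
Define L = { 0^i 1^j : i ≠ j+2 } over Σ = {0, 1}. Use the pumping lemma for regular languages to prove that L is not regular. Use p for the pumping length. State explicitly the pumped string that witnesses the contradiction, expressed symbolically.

Assume L is regular; let p be its pumping constant.
Choose w = 0^p 1^{p+p!-2}. Since p ≠ (p+p!-2)+2 = p+p!, w ∈ L; and |w| ≥ p.
The pumping lemma gives a decomposition w = xyz where |xy| ≤ p and y is nonempty.
The first p characters of w are 0's, so xy (and hence y) consists only of 0's. Write y = 0^k, 1 ≤ k ≤ p.
Since 1 ≤ k ≤ p, k divides p!; set t = 1 + p!/k. Then xy^t z has p + (p!/k)·k = p + p! copies of 0. Now the 0-count is p+p! and (1-count)+2 = (p+p!-2)+2 = p+p!, so i ≠ j+2 fails. So xy^t z = 0^{p+p!} 1^{p+p!-2} ∉ L.
This is a contradiction; hence L is not regular.

0^{p+p!} 1^{p+p!-2}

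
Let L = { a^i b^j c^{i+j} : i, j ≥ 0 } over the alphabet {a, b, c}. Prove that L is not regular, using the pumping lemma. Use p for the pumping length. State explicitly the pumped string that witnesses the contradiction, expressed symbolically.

Toward a contradiction, assume L is regular with pumping length p.
Take w = a^p b^p c^{2p} ∈ L (with i=j=p, i+j=2p), |w| = 4p ≥ p.
The pumping lemma gives a decomposition w = xyz where |xy| ≤ p and |y| ≥ 1.
Since the first p symbols of w are all a's and |xy| ≤ p, y lies entirely in the leading a-block: y = a^k for some k with 1 ≤ k ≤ p.
Consider xy^2z = a^{p+k} b^p c^{2p}. Now the a- and b-counts sum to 2p+k, but the c-count is 2p ≠ 2p+k. So xy^2z ∉ L.
This is a contradiction; hence L is not regular.

a^{p+k} b^p c^{2p}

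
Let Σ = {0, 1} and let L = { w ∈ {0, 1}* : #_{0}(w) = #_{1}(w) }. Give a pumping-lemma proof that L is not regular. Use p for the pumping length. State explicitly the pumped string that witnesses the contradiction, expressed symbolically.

0^{p+k} 1^p

Assume L is regular; let p be its pumping constant.
Choose w = 0^p 1^p ∈ L with |w| = 2p ≥ p.
The pumping lemma gives a decomposition w = xyz where |xy| ≤ p and |y| > 0.
Because |xy| ≤ p and w begins with p copies of 0, we have y = 0^k with 1 ≤ k ≤ p.
Pump with i = 2: xy^2z = 0^{p+k} 1^p has p+k occurrences of 0 but only p of 1. Since k ≥ 1 the counts differ, so xy^2z ∉ L.
Contradiction. Therefore L is not regular.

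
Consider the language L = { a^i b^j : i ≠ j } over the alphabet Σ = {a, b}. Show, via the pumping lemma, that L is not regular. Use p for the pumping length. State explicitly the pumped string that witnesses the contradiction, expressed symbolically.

a^{p+p!} b^{p+p!}

Suppose for contradiction that L is regular, and let p be the pumping length.
Choose w = a^p b^{p+p!}. Since p ≠ p+p!, w ∈ L; and |w| ≥ p.
The pumping lemma gives a decomposition w = xyz where |xy| ≤ p and y is nonempty.
Since the first p symbols of w are all a's and |xy| ≤ p, y lies entirely in the leading a-block: y = a^k for some k with 1 ≤ k ≤ p.
Since 1 ≤ k ≤ p, k divides p!; set t = 1 + p!/k. Then xy^t z has p + (p!/k)·k = p + p! copies of a. Now the a-count equals the b-count, so i ≠ j fails. So xy^t z = a^{p+p!} b^{p+p!} ∉ L.
This contradicts the pumping lemma, so L is not regular.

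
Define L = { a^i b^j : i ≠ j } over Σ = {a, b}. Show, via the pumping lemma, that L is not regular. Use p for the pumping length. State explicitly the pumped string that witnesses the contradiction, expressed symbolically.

a^{p+p!} b^{p+p!}

Toward a contradiction, assume L is regular with pumping length p.
Choose w = a^p b^{p+p!}. Since p ≠ p+p!, w ∈ L; and |w| ≥ p.
The pumping lemma gives a decomposition w = xyz where |xy| ≤ p and |y| ≥ 1.
Because |xy| ≤ p and w begins with p copies of a, we have y = a^k with 1 ≤ k ≤ p.
Since 1 ≤ k ≤ p, k divides p!; set t = 1 + p!/k. Then xy^t z has p + (p!/k)·k = p + p! copies of a. Now the a-count equals the b-count, so i ≠ j fails. So xy^t z = a^{p+p!} b^{p+p!} ∉ L.
This contradicts the pumping lemma, so L is not regular.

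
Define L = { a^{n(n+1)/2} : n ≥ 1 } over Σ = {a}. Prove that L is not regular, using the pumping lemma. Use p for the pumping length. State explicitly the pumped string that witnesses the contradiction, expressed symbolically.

Assume L is regular; let p be its pumping constant.
Take w = a^{p(p+1)/2} ∈ L with |w| = p(p+1)/2 ≥ p.
Write w = xyz as guaranteed by the lemma, with |xy| ≤ p and |y| ≥ 1.
Then y = a^k for some k with 1 ≤ k ≤ p.
Pump with i = 2: xy^2z = a^{p(p+1)/2+k}. Since 1 ≤ k ≤ p, p(p+1)/2 < p(p+1)/2+k ≤ p(p+1)/2+p < (p+1)(p+2)/2, so p(p+1)/2+k is strictly between consecutive triangular numbers. So xy^2z ∉ L.
This is a contradiction; hence L is not regular.

a^{p(p+1)/2+k}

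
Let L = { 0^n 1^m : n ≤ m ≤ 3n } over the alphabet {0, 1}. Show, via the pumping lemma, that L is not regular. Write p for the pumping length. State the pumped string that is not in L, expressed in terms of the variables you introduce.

Toward a contradiction, assume L is regular with pumping length p.
Take w = 0^p 1^p ∈ L (since p ≤ p ≤ 3p), with |w| = 2p ≥ p.
The pumping lemma gives a decomposition w = xyz where |xy| ≤ p and |y| > 0.
Since the first p symbols of w are all 0's and |xy| ≤ p, y lies entirely in the leading 0-block: y = 0^k for some k with 1 ≤ k ≤ p.
Pump with i = 2: xy^2z = 0^{p+k} 1^p. Now n = p+k > p = m, so the condition n ≤ m fails. Thus xy^2z ∉ L.
This is a contradiction; hence L is not regular.

0^{p+k} 1^p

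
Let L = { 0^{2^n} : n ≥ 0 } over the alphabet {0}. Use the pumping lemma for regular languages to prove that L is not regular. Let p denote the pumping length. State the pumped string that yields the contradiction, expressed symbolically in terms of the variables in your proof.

0^{2^p+k}

Suppose for contradiction that L is regular, and let p be the pumping length.
Take w = 0^{2^p} ∈ L with |w| = 2^p ≥ p.
By the pumping lemma, w = xyz with |xy| ≤ p and |y| ≥ 1.
Then y = 0^k for some k with 1 ≤ k ≤ p.
Pump with i = 2: xy^2z = 0^{2^p+k}. Since 1 ≤ k ≤ p < 2^p, we have 2^p < 2^p+k < 2^{p+1}, so 2^p+k is not a power of 2. So xy^2z ∉ L.
Contradiction. Therefore L is not regular.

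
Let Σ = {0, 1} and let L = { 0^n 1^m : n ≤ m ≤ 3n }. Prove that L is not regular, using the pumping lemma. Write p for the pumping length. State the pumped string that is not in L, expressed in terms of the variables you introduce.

0^{p+k} 1^p

Toward a contradiction, assume L is regular with pumping length p.
Take w = 0^p 1^p ∈ L (since p ≤ p ≤ 3p), with |w| = 2p ≥ p.
Write w = xyz as guaranteed by the lemma, with |xy| ≤ p and |y| ≥ 1.
Because |xy| ≤ p and w begins with p copies of 0, we have y = 0^k with 1 ≤ k ≤ p.
Pump with i = 2: xy^2z = 0^{p+k} 1^p. Now n = p+k > p = m, so the condition n ≤ m fails. Thus xy^2z ∉ L.
This contradicts the pumping lemma, so L is not regular.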